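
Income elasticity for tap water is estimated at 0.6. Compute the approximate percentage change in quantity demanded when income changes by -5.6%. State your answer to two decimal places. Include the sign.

%ΔQ ≈ η × %ΔI = 0.6 × (-5.6%) = -3.36%.

-3.36%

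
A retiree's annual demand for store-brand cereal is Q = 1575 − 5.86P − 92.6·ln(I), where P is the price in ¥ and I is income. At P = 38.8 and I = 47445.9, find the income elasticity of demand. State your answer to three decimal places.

At P = 38.8, I = 47445.9: Q = 350.576.
Holding P constant, ∂Q/∂I = -92.6/I = -0.0019517.
η_I = (∂Q/∂I)·(I/Q) = -0.0019517 × (47445.9/350.576) = -0.264.

-0.264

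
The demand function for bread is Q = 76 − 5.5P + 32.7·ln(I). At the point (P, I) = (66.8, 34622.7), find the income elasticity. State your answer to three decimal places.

0.649

At P = 66.8, I = 34622.7: Q = 50.389.
Holding P constant, ∂Q/∂I = 32.7/I = 0.000944467.
η_I = (∂Q/∂I)·(I/Q) = 0.000944467 × (34622.7/50.389) = 0.649.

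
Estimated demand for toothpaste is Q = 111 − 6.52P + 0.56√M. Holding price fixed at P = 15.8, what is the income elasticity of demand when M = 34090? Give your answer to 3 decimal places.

0.464

At P = 15.8, M = 34090: Q = 111.379.
Holding P constant, ∂Q/∂M = 0.56/(2√M) = 0.00151651.
η_M = (∂Q/∂M)·(M/Q) = 0.00151651 × (34090/111.379) = 0.464.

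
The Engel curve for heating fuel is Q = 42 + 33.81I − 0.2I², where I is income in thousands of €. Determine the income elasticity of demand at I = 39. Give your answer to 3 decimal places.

At I = 39: Q = 1056.3900.
dQ/dI = 33.81 − 0.4I = 18.21000.
η = (dQ/dI)·(I/Q) = 18.21000 × (39/1056.3900) = 0.672.

0.672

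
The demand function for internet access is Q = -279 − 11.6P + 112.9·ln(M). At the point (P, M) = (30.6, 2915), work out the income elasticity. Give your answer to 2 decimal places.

At P = 30.6, M = 2915: Q = 266.714.
Holding P constant, ∂Q/∂M = 112.9/M = 0.0387307.
η_M = (∂Q/∂M)·(M/Q) = 0.0387307 × (2915/266.714) = 0.42.

0.42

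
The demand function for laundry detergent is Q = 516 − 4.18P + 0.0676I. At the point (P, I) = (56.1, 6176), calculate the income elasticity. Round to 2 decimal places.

At P = 56.1, I = 6176: Q = 699.000.
Holding P constant, ∂Q/∂I = 0.0676.
η_I = (∂Q/∂I)·(I/Q) = 0.0676 × (6176/699.000) = 0.60.

0.60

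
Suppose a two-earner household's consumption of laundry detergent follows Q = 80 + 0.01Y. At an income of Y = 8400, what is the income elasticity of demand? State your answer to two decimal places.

At Y = 8400: Q = 164.000.
dQ/dY = 0.01.
η = (dQ/dY)·(Y/Q) = 0.01 × (8400/164.000) = 0.51.

0.51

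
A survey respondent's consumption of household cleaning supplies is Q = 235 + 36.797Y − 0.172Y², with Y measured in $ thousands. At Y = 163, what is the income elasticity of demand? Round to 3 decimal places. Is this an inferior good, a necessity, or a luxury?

-1.889 (inferior good)

At Y = 163: Q = 1663.0430.
dQ/dY = 36.797 − 0.344Y = -19.27500.
η = (dQ/dY)·(Y/Q) = -19.27500 × (163/1663.0430) = -1.889.
η < 0 ⇒ inferior good.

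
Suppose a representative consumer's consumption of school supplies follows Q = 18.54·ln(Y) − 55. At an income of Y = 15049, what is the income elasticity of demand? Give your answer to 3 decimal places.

0.150

At Y = 15049: Q = 123.337.
dQ/dY = 18.54/Y = 0.00123198 at this income.
η = (dQ/dY)·(Y/Q) = 0.00123198 × (15049/123.337) = 0.150.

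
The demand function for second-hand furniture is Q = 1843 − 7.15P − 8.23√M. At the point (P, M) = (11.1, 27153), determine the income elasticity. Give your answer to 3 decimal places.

-1.664

At P = 11.1, M = 27153: Q = 407.482.
Holding P constant, ∂Q/∂M = -8.23/(2√M) = -0.0249724.
η_M = (∂Q/∂M)·(M/Q) = -0.0249724 × (27153/407.482) = -1.664.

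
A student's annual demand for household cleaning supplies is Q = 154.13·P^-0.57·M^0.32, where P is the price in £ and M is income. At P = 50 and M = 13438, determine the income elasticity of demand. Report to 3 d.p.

0.320

For a multiplicative demand Q = A·P^α·M^β, the income elasticity is β everywhere.
Here β = 0.32, so η = 0.320.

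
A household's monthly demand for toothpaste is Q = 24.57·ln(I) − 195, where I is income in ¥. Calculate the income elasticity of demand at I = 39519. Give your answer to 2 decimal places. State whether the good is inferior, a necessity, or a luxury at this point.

At I = 39519: Q = 65.062.
dQ/dI = 24.57/I = 0.000621726 at this income.
η = (dQ/dI)·(I/Q) = 0.000621726 × (39519/65.062) = 0.38.
Since 0 < η < 1, the good is a necessity.

0.38 (necessity)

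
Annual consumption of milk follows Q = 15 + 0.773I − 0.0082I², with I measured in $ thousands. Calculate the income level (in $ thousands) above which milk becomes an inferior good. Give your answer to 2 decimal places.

dQ/dI = 0.773 − 0.0164I.
The good is inferior where dQ/dI < 0. Setting dQ/dI = 0 gives I = 0.773 / 0.0164 = 47.13.

47.13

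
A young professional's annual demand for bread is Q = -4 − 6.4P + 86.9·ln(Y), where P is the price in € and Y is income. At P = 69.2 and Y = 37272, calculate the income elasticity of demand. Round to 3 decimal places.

0.186

At P = 69.2, Y = 37272: Q = 467.829.
Holding P constant, ∂Q/∂Y = 86.9/Y = 0.00233151.
η_Y = (∂Q/∂Y)·(Y/Q) = 0.00233151 × (37272/467.829) = 0.186.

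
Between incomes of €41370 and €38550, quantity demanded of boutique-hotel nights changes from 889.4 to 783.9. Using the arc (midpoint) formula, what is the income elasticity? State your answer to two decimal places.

1.79

ΔQ = 783.9 − 889.4 = -105.5; midpoint Q̄ = (889.4 + 783.9)/2 = 836.65.
ΔI = 38550 − 41370 = -2820; midpoint Ī = (41370 + 38550)/2 = 39960.
η = (ΔQ/Q̄) ÷ (ΔI/Ī) = (-105.5/836.65) ÷ (-2820/39960) = 1.79.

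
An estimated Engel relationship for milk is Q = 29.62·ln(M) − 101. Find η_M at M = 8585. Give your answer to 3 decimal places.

At M = 8585: Q = 167.291.
dQ/dM = 29.62/M = 0.0034502 at this income.
η = (dQ/dM)·(M/Q) = 0.0034502 × (8585/167.291) = 0.177.

0.177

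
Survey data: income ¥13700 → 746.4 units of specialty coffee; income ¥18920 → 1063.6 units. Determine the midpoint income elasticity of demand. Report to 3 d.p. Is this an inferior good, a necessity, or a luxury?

ΔQ = 1063.6 − 746.4 = 317.2; midpoint Q̄ = (746.4 + 1063.6)/2 = 905.
ΔI = 18920 − 13700 = 5220; midpoint Ī = (13700 + 18920)/2 = 16310.
η = (ΔQ/Q̄) ÷ (ΔI/Ī) = (317.2/905) ÷ (5220/16310) = 1.095.
η > 1 ⇒ luxury.

1.095 (luxury)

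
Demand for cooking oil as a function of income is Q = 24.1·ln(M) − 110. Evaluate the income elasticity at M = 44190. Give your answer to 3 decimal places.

At M = 44190: Q = 147.780.
dQ/dM = 24.1/M = 0.000545372 at this income.
η = (dQ/dM)·(M/Q) = 0.000545372 × (44190/147.780) = 0.163.

0.163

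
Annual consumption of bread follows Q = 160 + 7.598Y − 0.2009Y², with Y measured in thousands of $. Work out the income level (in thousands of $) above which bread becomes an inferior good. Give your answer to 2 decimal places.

dQ/dY = 7.598 − 0.4018Y.
The good is inferior where dQ/dY < 0. Setting dQ/dY = 0 gives Y = 7.598 / 0.4018 = 18.91.

18.91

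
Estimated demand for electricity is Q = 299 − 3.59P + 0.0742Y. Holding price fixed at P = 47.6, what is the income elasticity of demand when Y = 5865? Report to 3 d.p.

At P = 47.6, Y = 5865: Q = 563.299.
Holding P constant, ∂Q/∂Y = 0.0742.
η_Y = (∂Q/∂Y)·(Y/Q) = 0.0742 × (5865/563.299) = 0.773.

0.773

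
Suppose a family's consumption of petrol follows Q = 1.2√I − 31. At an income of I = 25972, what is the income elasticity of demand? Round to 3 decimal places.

At I = 25972: Q = 162.390.
dQ/dI = 1.2/(2√I) = 0.00372305 at this income.
η = (dQ/dI)·(I/Q) = 0.00372305 × (25972/162.390) = 0.595.

0.595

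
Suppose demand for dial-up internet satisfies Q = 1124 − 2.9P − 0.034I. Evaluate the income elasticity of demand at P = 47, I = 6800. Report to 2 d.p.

At P = 47, I = 6800: Q = 756.500.
Holding P constant, ∂Q/∂I = −0.034.
η_I = (∂Q/∂I)·(I/Q) = -0.034 × (6800/756.500) = -0.31.

-0.31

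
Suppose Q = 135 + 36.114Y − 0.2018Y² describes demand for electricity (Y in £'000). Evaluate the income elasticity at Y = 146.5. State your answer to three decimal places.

-3.080

At Y = 146.5: Q = 1094.6190.
dQ/dY = 36.114 − 0.4036Y = -23.01340.
η = (dQ/dY)·(Y/Q) = -23.01340 × (146.5/1094.6190) = -3.080.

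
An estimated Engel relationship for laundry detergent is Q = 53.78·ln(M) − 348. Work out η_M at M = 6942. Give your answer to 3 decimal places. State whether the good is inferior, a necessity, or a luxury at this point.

0.421 (necessity)

At M = 6942: Q = 127.703.
dQ/dM = 53.78/M = 0.00774705 at this income.
η = (dQ/dM)·(M/Q) = 0.00774705 × (6942/127.703) = 0.421.
Since 0 < η < 1, the good is a necessity.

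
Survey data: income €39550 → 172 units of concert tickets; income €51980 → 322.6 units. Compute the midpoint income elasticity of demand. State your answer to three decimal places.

2.242

ΔQ = 322.6 − 172 = 150.6; midpoint Q̄ = (172 + 322.6)/2 = 247.3.
ΔI = 51980 − 39550 = 12430; midpoint Ī = (39550 + 51980)/2 = 45765.
η = (ΔQ/Q̄) ÷ (ΔI/Ī) = (150.6/247.3) ÷ (12430/45765) = 2.242.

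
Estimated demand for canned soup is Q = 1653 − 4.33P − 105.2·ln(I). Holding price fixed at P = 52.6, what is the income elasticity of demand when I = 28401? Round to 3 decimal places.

-0.304

At P = 52.6, I = 28401: Q = 346.502.
Holding P constant, ∂Q/∂I = -105.2/I = -0.00370409.
η_I = (∂Q/∂I)·(I/Q) = -0.00370409 × (28401/346.502) = -0.304.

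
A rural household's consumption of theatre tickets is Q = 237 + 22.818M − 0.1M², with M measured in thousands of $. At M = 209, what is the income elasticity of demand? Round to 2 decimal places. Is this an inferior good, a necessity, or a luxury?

-6.22 (inferior good)

At M = 209: Q = 637.8620.
dQ/dM = 22.818 − 0.2M = -18.98200.
η = (dQ/dM)·(M/Q) = -18.98200 × (209/637.8620) = -6.22.
η < 0 ⇒ inferior good.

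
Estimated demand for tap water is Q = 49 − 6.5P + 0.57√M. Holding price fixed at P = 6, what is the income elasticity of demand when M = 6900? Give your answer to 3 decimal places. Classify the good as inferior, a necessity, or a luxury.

0.413 (necessity)

At P = 6, M = 6900: Q = 57.348.
Holding P constant, ∂Q/∂M = 0.57/(2√M) = 0.003431.
η_M = (∂Q/∂M)·(M/Q) = 0.003431 × (6900/57.348) = 0.413.
Since 0 < η < 1, this is a necessity.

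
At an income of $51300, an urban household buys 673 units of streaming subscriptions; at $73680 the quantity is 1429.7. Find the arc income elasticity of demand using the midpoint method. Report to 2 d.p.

ΔQ = 1429.7 − 673 = 756.7; midpoint Q̄ = (673 + 1429.7)/2 = 1051.35.
ΔI = 73680 − 51300 = 22380; midpoint Ī = (51300 + 73680)/2 = 62490.
η = (ΔQ/Q̄) ÷ (ΔI/Ī) = (756.7/1051.35) ÷ (22380/62490) = 2.01.

2.01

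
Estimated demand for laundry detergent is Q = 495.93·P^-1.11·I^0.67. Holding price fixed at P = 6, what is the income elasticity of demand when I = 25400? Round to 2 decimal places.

For a multiplicative demand Q = A·P^α·I^β, the income elasticity is β everywhere.
Here β = 0.67, so η = 0.67.

0.67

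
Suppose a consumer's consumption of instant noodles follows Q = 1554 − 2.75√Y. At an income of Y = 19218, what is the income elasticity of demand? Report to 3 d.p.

At Y = 19218: Q = 1172.770.
dQ/dY = -2.75/(2√Y) = -0.00991856 at this income.
η = (dQ/dY)·(Y/Q) = -0.00991856 × (19218/1172.770) = -0.163.

-0.163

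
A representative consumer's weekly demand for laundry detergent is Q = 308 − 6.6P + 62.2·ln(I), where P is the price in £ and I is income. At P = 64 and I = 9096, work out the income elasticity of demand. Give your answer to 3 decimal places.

0.137

At P = 64, I = 9096: Q = 452.590.
Holding P constant, ∂Q/∂I = 62.2/I = 0.00683817.
η_I = (∂Q/∂I)·(I/Q) = 0.00683817 × (9096/452.590) = 0.137.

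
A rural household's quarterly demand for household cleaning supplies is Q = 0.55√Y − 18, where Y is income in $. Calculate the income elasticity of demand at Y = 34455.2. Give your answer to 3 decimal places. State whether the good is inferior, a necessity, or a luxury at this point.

0.607 (necessity)

At Y = 34455.2: Q = 84.092.
dQ/dY = 0.55/(2√Y) = 0.00148151 at this income.
η = (dQ/dY)·(Y/Q) = 0.00148151 × (34455.2/84.092) = 0.607.
Since 0 < η < 1, the good is a necessity.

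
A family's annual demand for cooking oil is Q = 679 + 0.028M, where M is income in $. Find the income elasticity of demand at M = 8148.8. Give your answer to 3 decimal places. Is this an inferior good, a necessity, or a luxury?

0.252 (necessity)

At M = 8148.8: Q = 907.166.
dQ/dM = 0.028.
η = (dQ/dM)·(M/Q) = 0.028 × (8148.8/907.166) = 0.252.
Since 0 < η < 1, the good is a necessity.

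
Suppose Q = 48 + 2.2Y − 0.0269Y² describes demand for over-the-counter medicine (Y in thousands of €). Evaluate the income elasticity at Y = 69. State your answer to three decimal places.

-1.455

At Y = 69: Q = 71.7291.
dQ/dY = 2.2 − 0.0538Y = -1.51220.
η = (dQ/dY)·(Y/Q) = -1.51220 × (69/71.7291) = -1.455.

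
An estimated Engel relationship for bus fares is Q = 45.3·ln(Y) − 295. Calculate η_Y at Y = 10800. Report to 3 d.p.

0.360

At Y = 10800: Q = 125.715.
dQ/dY = 45.3/Y = 0.00419444 at this income.
η = (dQ/dY)·(Y/Q) = 0.00419444 × (10800/125.715) = 0.360.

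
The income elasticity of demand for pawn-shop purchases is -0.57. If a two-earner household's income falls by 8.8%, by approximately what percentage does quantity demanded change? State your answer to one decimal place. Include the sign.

5.0%

%ΔQ ≈ η × %ΔI = -0.57 × (-8.8%) = 5.0%.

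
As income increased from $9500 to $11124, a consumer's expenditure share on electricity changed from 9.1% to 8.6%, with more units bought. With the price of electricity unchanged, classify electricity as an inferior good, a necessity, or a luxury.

Quantity rises but the budget share falls as income rises, so 0 < η < 1.

necessity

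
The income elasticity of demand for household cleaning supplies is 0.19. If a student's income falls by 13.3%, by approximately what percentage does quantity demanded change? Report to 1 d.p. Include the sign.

%ΔQ ≈ η × %ΔI = 0.19 × (-13.3%) = -2.5%.

-2.5%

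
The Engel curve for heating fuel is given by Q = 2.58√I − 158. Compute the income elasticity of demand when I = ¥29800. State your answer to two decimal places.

At I = 29800: Q = 287.377.
dQ/dI = 2.58/(2√I) = 0.00747277 at this income.
η = (dQ/dI)·(I/Q) = 0.00747277 × (29800/287.377) = 0.77.

0.77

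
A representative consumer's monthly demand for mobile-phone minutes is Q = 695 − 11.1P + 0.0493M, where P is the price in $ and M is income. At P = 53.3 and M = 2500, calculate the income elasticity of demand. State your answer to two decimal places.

0.54

At P = 53.3, M = 2500: Q = 226.620.
Holding P constant, ∂Q/∂M = 0.0493.
η_M = (∂Q/∂M)·(M/Q) = 0.0493 × (2500/226.620) = 0.54.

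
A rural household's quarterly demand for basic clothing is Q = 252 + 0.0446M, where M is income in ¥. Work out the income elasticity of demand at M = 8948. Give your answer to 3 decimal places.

0.613

At M = 8948: Q = 651.081.
dQ/dM = 0.0446.
η = (dQ/dM)·(M/Q) = 0.0446 × (8948/651.081) = 0.613.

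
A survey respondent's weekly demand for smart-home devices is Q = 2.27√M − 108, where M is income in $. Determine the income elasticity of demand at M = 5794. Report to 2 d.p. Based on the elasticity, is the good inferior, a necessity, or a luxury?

At M = 5794: Q = 64.789.
dQ/dM = 2.27/(2√M) = 0.014911 at this income.
η = (dQ/dM)·(M/Q) = 0.014911 × (5794/64.789) = 1.33.
Since η > 1, the good is a luxury.

1.33 (luxury)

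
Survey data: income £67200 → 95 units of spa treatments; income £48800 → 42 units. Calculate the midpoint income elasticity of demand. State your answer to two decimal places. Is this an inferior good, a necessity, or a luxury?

2.44 (luxury)

ΔQ = 42 − 95 = -53; midpoint Q̄ = (95 + 42)/2 = 68.5.
ΔI = 48800 − 67200 = -18400; midpoint Ī = (67200 + 48800)/2 = 58000.
η = (ΔQ/Q̄) ÷ (ΔI/Ī) = (-53/68.5) ÷ (-18400/58000) = 2.44.
η > 1 ⇒ luxury.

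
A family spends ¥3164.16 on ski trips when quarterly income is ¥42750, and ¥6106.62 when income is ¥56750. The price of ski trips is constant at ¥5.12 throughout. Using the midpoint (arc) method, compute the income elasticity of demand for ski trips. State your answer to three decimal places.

2.256

With a constant price, Q₁ = 3164.16/5.12 = 618.000 and Q₂ = 6106.62/5.12 = 1192.699 (equivalently, work directly with expenditure since P cancels).
Midpoint %ΔQ = (6106.62 − 3164.16)/4635.39 = 0.63478; midpoint %ΔI = (56750 − 42750)/49750 = 0.28141.
η = 0.63478 / 0.28141 = 2.256.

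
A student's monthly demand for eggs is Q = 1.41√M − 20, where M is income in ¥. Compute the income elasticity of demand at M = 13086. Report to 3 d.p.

0.571

At M = 13086: Q = 141.296.
dQ/dM = 1.41/(2√M) = 0.00616291 at this income.
η = (dQ/dM)·(M/Q) = 0.00616291 × (13086/141.296) = 0.571.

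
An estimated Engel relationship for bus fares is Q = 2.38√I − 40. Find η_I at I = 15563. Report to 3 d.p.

0.578

At I = 15563: Q = 256.909.
dQ/dI = 2.38/(2√I) = 0.00953894 at this income.
η = (dQ/dI)·(I/Q) = 0.00953894 × (15563/256.909) = 0.578.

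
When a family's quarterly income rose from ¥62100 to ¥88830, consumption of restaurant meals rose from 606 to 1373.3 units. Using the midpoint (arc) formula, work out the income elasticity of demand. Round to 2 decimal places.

ΔQ = 1373.3 − 606 = 767.3; midpoint Q̄ = (606 + 1373.3)/2 = 989.65.
ΔI = 88830 − 62100 = 26730; midpoint Ī = (62100 + 88830)/2 = 75465.
η = (ΔQ/Q̄) ÷ (ΔI/Ī) = (767.3/989.65) ÷ (26730/75465) = 2.19.

2.19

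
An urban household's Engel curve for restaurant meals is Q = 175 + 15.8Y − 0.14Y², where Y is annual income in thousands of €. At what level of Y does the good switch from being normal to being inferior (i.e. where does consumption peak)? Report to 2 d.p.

56.43

dQ/dY = 15.8 − 0.28Y.
The good is inferior where dQ/dY < 0. Setting dQ/dY = 0 gives Y = 15.8 / 0.28 = 56.43.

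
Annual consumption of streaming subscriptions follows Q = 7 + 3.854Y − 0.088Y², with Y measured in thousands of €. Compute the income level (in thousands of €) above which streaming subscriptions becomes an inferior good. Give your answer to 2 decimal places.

dQ/dY = 3.854 − 0.176Y.
The good is inferior where dQ/dY < 0. Setting dQ/dY = 0 gives Y = 3.854 / 0.176 = 21.90.

21.90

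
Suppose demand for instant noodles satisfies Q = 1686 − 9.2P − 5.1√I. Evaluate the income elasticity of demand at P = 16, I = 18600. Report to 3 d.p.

-0.412

At P = 16, I = 18600: Q = 843.253.
Holding P constant, ∂Q/∂I = -5.1/(2√I) = -0.0186975.
η_I = (∂Q/∂I)·(I/Q) = -0.0186975 × (18600/843.253) = -0.412.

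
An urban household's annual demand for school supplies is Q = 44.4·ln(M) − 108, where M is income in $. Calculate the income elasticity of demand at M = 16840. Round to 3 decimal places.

At M = 16840: Q = 324.079.
dQ/dM = 44.4/M = 0.00263658 at this income.
η = (dQ/dM)·(M/Q) = 0.00263658 × (16840/324.079) = 0.137.

0.137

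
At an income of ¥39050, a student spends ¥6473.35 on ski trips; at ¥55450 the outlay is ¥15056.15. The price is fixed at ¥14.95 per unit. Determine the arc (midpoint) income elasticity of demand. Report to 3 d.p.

With a constant price, Q₁ = 6473.35/14.95 = 433.000 and Q₂ = 15056.15/14.95 = 1007.100 (equivalently, work directly with expenditure since P cancels).
Midpoint %ΔQ = (15056.15 − 6473.35)/10764.75 = 0.79731; midpoint %ΔI = (55450 − 39050)/47250 = 0.34709.
η = 0.79731 / 0.34709 = 2.297.

2.297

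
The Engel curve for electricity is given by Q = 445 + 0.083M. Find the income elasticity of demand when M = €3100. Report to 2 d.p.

At M = 3100: Q = 702.300.
dQ/dM = 0.083.
η = (dQ/dM)·(M/Q) = 0.083 × (3100/702.300) = 0.37.

0.37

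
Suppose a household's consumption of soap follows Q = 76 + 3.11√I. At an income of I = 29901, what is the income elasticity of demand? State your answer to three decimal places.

0.438

At I = 29901: Q = 613.778.
dQ/dI = 3.11/(2√I) = 0.00899265 at this income.
η = (dQ/dI)·(I/Q) = 0.00899265 × (29901/613.778) = 0.438.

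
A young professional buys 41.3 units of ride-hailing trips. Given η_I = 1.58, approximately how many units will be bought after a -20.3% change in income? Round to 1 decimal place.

%ΔQ ≈ η × %ΔI = 1.58 × (-20.3%) = -32.074%.
New Q ≈ 41.3 × (1 − 0.32074) = 28.1.

28.1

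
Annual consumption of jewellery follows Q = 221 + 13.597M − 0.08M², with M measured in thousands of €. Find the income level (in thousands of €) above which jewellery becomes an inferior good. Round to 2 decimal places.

dQ/dM = 13.597 − 0.16M.
The good is inferior where dQ/dM < 0. Setting dQ/dM = 0 gives M = 13.597 / 0.16 = 84.98.

84.98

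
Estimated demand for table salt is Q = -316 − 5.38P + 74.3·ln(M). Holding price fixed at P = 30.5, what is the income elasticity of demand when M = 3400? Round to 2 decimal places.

0.60

At P = 30.5, M = 3400: Q = 124.083.
Holding P constant, ∂Q/∂M = 74.3/M = 0.0218529.
η_M = (∂Q/∂M)·(M/Q) = 0.0218529 × (3400/124.083) = 0.60.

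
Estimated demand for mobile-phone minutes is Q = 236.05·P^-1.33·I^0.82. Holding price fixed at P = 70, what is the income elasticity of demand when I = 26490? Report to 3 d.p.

0.820

For a multiplicative demand Q = A·P^α·I^β, the income elasticity is β everywhere.
Here β = 0.82, so η = 0.820.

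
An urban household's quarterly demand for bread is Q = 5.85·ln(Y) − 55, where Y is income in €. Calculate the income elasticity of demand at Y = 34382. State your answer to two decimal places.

0.96

At Y = 34382: Q = 6.105.
dQ/dY = 5.85/Y = 0.000170147 at this income.
η = (dQ/dY)·(Y/Q) = 0.000170147 × (34382/6.105) = 0.96.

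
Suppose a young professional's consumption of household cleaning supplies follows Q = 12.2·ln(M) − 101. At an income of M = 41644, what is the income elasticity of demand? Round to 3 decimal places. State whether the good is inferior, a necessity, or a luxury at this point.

0.424 (necessity)

At M = 41644: Q = 28.770.
dQ/dM = 12.2/M = 0.000292959 at this income.
η = (dQ/dM)·(M/Q) = 0.000292959 × (41644/28.770) = 0.424.
Since 0 < η < 1, the good is a necessity.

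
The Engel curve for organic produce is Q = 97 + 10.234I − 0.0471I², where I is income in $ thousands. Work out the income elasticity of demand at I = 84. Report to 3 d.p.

At I = 84: Q = 624.3184.
dQ/dI = 10.234 − 0.0942I = 2.32120.
η = (dQ/dI)·(I/Q) = 2.32120 × (84/624.3184) = 0.312.

0.312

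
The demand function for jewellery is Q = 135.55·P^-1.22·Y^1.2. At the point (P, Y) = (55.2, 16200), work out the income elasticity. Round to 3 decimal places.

For a multiplicative demand Q = A·P^α·Y^β, the income elasticity is β everywhere.
Here β = 1.2, so η = 1.200.

1.200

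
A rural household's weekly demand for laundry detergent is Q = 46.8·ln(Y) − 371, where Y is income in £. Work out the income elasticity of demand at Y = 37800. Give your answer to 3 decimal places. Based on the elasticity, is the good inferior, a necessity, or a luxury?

0.383 (necessity)

At Y = 37800: Q = 122.275.
dQ/dY = 46.8/Y = 0.0012381 at this income.
η = (dQ/dY)·(Y/Q) = 0.0012381 × (37800/122.275) = 0.383.
Since 0 < η < 1, the good is a necessity.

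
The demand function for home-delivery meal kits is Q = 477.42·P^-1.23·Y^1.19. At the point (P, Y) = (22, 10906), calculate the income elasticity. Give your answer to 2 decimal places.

For a multiplicative demand Q = A·P^α·Y^β, the income elasticity is β everywhere.
Here β = 1.19, so η = 1.19.

1.19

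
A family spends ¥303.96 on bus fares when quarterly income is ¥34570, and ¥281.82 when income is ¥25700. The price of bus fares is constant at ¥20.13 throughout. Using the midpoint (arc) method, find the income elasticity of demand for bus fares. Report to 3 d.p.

0.257

With a constant price, Q₁ = 303.96/20.13 = 15.100 and Q₂ = 281.82/20.13 = 14.000 (equivalently, work directly with expenditure since P cancels).
Midpoint %ΔQ = (281.82 − 303.96)/292.89 = -0.07559; midpoint %ΔI = (25700 − 34570)/30135 = -0.29434.
η = -0.07559 / -0.29434 = 0.257.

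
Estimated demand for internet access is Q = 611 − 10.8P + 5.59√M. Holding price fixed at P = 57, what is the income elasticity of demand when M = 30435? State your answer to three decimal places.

0.502

At P = 57, M = 30435: Q = 970.611.
Holding P constant, ∂Q/∂M = 5.59/(2√M) = 0.0160212.
η_M = (∂Q/∂M)·(M/Q) = 0.0160212 × (30435/970.611) = 0.502.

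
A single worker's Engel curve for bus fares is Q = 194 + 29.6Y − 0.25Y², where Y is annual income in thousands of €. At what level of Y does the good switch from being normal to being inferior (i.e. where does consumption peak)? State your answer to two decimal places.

59.20

dQ/dY = 29.6 − 0.5Y.
The good is inferior where dQ/dY < 0. Setting dQ/dY = 0 gives Y = 29.6 / 0.5 = 59.20.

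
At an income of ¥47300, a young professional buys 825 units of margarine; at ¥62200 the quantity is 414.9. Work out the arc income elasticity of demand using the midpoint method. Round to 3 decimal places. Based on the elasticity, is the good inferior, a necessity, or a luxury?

-2.431 (inferior good)

ΔQ = 414.9 − 825 = -410.1; midpoint Q̄ = (825 + 414.9)/2 = 619.95.
ΔI = 62200 − 47300 = 14900; midpoint Ī = (47300 + 62200)/2 = 54750.
η = (ΔQ/Q̄) ÷ (ΔI/Ī) = (-410.1/619.95) ÷ (14900/54750) = -2.431.
η < 0 ⇒ inferior good.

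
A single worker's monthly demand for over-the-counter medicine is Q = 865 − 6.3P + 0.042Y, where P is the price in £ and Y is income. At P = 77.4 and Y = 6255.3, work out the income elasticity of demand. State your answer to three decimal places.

At P = 77.4, Y = 6255.3: Q = 640.103.
Holding P constant, ∂Q/∂Y = 0.042.
η_Y = (∂Q/∂Y)·(Y/Q) = 0.042 × (6255.3/640.103) = 0.410.

0.410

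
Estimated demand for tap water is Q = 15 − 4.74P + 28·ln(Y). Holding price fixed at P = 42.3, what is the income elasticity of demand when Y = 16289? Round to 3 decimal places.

0.325

At P = 42.3, Y = 16289: Q = 86.049.
Holding P constant, ∂Q/∂Y = 28/Y = 0.00171895.
η_Y = (∂Q/∂Y)·(Y/Q) = 0.00171895 × (16289/86.049) = 0.325.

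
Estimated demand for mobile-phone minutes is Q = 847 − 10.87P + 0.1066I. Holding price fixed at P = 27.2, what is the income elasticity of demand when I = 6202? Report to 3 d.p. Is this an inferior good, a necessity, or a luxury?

At P = 27.2, I = 6202: Q = 1212.469.
Holding P constant, ∂Q/∂I = 0.1066.
η_I = (∂Q/∂I)·(I/Q) = 0.1066 × (6202/1212.469) = 0.545.
Since 0 < η < 1, this is a necessity.

0.545 (necessity)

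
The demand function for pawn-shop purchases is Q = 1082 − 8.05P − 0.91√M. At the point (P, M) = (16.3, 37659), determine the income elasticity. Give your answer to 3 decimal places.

-0.114

At P = 16.3, M = 37659: Q = 774.191.
Holding P constant, ∂Q/∂M = -0.91/(2√M) = -0.00234464.
η_M = (∂Q/∂M)·(M/Q) = -0.00234464 × (37659/774.191) = -0.114.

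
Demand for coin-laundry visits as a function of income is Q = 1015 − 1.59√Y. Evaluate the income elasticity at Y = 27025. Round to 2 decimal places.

At Y = 27025: Q = 753.615.
dQ/dY = -1.59/(2√Y) = -0.00483598 at this income.
η = (dQ/dY)·(Y/Q) = -0.00483598 × (27025/753.615) = -0.17.

-0.17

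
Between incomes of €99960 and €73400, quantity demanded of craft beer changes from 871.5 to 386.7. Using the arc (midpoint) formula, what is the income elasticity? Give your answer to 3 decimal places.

2.515

ΔQ = 386.7 − 871.5 = -484.8; midpoint Q̄ = (871.5 + 386.7)/2 = 629.1.
ΔI = 73400 − 99960 = -26560; midpoint Ī = (99960 + 73400)/2 = 86680.
η = (ΔQ/Q̄) ÷ (ΔI/Ī) = (-484.8/629.1) ÷ (-26560/86680) = 2.515.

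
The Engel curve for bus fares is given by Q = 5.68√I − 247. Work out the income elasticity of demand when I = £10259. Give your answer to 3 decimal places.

At I = 10259: Q = 328.309.
dQ/dI = 5.68/(2√I) = 0.0280392 at this income.
η = (dQ/dI)·(I/Q) = 0.0280392 × (10259/328.309) = 0.876.

0.876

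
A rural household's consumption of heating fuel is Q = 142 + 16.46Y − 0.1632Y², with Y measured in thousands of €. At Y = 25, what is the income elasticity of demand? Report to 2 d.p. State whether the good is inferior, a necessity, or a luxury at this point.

At Y = 25: Q = 451.5000.
dQ/dY = 16.46 − 0.3264Y = 8.30000.
η = (dQ/dY)·(Y/Q) = 8.30000 × (25/451.5000) = 0.46.
0 < η < 1 ⇒ necessity.

0.46 (necessity)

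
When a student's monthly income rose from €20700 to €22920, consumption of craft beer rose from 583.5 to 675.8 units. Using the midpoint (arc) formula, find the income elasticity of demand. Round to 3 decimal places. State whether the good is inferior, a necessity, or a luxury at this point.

ΔQ = 675.8 − 583.5 = 92.3; midpoint Q̄ = (583.5 + 675.8)/2 = 629.65.
ΔI = 22920 − 20700 = 2220; midpoint Ī = (20700 + 22920)/2 = 21810.
η = (ΔQ/Q̄) ÷ (ΔI/Ī) = (92.3/629.65) ÷ (2220/21810) = 1.440.
η > 1 ⇒ luxury.

1.440 (luxury)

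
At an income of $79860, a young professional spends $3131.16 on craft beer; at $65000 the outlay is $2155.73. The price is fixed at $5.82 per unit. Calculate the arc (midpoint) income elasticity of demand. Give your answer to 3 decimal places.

1.799

With a constant price, Q₁ = 3131.16/5.82 = 538.000 and Q₂ = 2155.73/5.82 = 370.400 (equivalently, work directly with expenditure since P cancels).
Midpoint %ΔQ = (2155.73 − 3131.16)/2643.45 = -0.36900; midpoint %ΔI = (65000 − 79860)/72430 = -0.20516.
η = -0.36900 / -0.20516 = 1.799.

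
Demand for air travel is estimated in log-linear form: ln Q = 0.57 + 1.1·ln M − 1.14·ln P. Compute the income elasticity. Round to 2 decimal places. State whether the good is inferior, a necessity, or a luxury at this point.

In a log-linear demand, the coefficient on ln M is the income elasticity.
So η = 1.10.
η > 1 ⇒ luxury.

1.10 (luxury)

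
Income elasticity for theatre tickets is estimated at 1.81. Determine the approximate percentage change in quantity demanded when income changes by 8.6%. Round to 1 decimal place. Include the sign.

15.6%

%ΔQ ≈ η × %ΔI = 1.81 × 8.6% = 15.6%.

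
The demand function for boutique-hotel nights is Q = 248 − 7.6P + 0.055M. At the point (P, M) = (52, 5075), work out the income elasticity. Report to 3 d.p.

At P = 52, M = 5075: Q = 131.925.
Holding P constant, ∂Q/∂M = 0.055.
η_M = (∂Q/∂M)·(M/Q) = 0.055 × (5075/131.925) = 2.116.

2.116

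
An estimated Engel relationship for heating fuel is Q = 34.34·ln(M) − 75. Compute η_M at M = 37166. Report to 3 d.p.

At M = 37166: Q = 286.365.
dQ/dM = 34.34/M = 0.000923963 at this income.
η = (dQ/dM)·(M/Q) = 0.000923963 × (37166/286.365) = 0.120.

0.120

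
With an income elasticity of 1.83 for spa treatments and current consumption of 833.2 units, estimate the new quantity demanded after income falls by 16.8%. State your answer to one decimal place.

%ΔQ ≈ η × %ΔI = 1.83 × (-16.8%) = -30.744%.
New Q ≈ 833.2 × (1 − 0.30744) = 577.0.

577.0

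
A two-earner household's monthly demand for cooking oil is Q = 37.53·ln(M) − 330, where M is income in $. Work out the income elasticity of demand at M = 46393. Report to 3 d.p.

At M = 46393: Q = 73.256.
dQ/dM = 37.53/M = 0.000808958 at this income.
η = (dQ/dM)·(M/Q) = 0.000808958 × (46393/73.256) = 0.512.

0.512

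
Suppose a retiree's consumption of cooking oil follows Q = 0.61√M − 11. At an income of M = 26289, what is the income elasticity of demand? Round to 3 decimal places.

0.563

At M = 26289: Q = 87.905.
dQ/dM = 0.61/(2√M) = 0.0018811 at this income.
η = (dQ/dM)·(M/Q) = 0.0018811 × (26289/87.905) = 0.563.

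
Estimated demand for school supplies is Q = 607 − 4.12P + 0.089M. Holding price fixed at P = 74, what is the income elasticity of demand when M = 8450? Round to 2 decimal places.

At P = 74, M = 8450: Q = 1054.170.
Holding P constant, ∂Q/∂M = 0.089.
η_M = (∂Q/∂M)·(M/Q) = 0.089 × (8450/1054.170) = 0.71.

0.71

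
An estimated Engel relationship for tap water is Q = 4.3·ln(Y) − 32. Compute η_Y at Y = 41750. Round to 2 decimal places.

0.31

At Y = 41750: Q = 13.750.
dQ/dY = 4.3/Y = 0.000102994 at this income.
η = (dQ/dY)·(Y/Q) = 0.000102994 × (41750/13.750) = 0.31.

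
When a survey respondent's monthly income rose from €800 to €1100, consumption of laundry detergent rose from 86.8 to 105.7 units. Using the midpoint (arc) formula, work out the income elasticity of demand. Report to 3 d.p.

0.622

ΔQ = 105.7 − 86.8 = 18.9; midpoint Q̄ = (86.8 + 105.7)/2 = 96.25.
ΔI = 1100 − 800 = 300; midpoint Ī = (800 + 1100)/2 = 950.
η = (ΔQ/Q̄) ÷ (ΔI/Ī) = (18.9/96.25) ÷ (300/950) = 0.622.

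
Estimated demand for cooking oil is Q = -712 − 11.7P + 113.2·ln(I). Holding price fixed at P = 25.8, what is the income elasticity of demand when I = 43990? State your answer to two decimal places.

0.58

At P = 25.8, I = 43990: Q = 196.442.
Holding P constant, ∂Q/∂I = 113.2/I = 0.00257331.
η_I = (∂Q/∂I)·(I/Q) = 0.00257331 × (43990/196.442) = 0.58.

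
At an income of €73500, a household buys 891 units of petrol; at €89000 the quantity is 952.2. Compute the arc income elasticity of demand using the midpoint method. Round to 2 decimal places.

0.35

ΔQ = 952.2 − 891 = 61.2; midpoint Q̄ = (891 + 952.2)/2 = 921.6.
ΔI = 89000 − 73500 = 15500; midpoint Ī = (73500 + 89000)/2 = 81250.
η = (ΔQ/Q̄) ÷ (ΔI/Ī) = (61.2/921.6) ÷ (15500/81250) = 0.35.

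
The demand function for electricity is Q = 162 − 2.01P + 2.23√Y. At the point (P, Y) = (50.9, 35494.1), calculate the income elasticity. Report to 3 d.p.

0.438

At P = 50.9, Y = 35494.1: Q = 479.820.
Holding P constant, ∂Q/∂Y = 2.23/(2√Y) = 0.0059183.
η_Y = (∂Q/∂Y)·(Y/Q) = 0.0059183 × (35494.1/479.820) = 0.438.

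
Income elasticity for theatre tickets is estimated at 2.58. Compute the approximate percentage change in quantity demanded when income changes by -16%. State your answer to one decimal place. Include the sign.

%ΔQ ≈ η × %ΔI = 2.58 × (-16%) = -41.3%.

-41.3%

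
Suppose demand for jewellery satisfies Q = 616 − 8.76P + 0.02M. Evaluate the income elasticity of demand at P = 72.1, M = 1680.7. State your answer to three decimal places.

At P = 72.1, M = 1680.7: Q = 18.018.
Holding P constant, ∂Q/∂M = 0.02.
η_M = (∂Q/∂M)·(M/Q) = 0.02 × (1680.7/18.018) = 1.866.

1.866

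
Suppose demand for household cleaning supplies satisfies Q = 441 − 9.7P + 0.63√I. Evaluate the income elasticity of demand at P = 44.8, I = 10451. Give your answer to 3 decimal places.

0.455

At P = 44.8, I = 10451: Q = 70.845.
Holding P constant, ∂Q/∂I = 0.63/(2√I) = 0.00308128.
η_I = (∂Q/∂I)·(I/Q) = 0.00308128 × (10451/70.845) = 0.455.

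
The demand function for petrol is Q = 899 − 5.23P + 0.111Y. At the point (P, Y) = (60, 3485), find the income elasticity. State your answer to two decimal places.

0.40

At P = 60, Y = 3485: Q = 972.035.
Holding P constant, ∂Q/∂Y = 0.111.
η_Y = (∂Q/∂Y)·(Y/Q) = 0.111 × (3485/972.035) = 0.40.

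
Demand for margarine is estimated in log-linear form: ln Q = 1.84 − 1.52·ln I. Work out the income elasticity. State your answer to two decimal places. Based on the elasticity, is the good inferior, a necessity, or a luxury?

-1.52 (inferior good)

In a log-linear demand, the coefficient on ln I is the income elasticity.
So η = -1.52.
η < 0 ⇒ inferior good.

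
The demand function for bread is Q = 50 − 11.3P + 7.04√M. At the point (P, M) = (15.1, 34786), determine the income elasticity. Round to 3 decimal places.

At P = 15.1, M = 34786: Q = 1192.401.
Holding P constant, ∂Q/∂M = 7.04/(2√M) = 0.018873.
η_M = (∂Q/∂M)·(M/Q) = 0.018873 × (34786/1192.401) = 0.551.

0.551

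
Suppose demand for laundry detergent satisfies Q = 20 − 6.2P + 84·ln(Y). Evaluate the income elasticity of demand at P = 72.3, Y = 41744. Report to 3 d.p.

0.180

At P = 72.3, Y = 41744: Q = 465.442.
Holding P constant, ∂Q/∂Y = 84/Y = 0.00201227.
η_Y = (∂Q/∂Y)·(Y/Q) = 0.00201227 × (41744/465.442) = 0.180.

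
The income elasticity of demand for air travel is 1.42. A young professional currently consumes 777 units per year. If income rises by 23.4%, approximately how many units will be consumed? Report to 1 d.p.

1035.2

%ΔQ ≈ η × %ΔI = 1.42 × 23.4% = 33.228%.
New Q ≈ 777 × (1 + 0.33228) = 1035.2.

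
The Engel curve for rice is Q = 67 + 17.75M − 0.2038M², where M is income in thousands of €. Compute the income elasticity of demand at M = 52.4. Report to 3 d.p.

At M = 52.4: Q = 437.5141.
dQ/dM = 17.75 − 0.4076M = -3.60824.
η = (dQ/dM)·(M/Q) = -3.60824 × (52.4/437.5141) = -0.432.

-0.432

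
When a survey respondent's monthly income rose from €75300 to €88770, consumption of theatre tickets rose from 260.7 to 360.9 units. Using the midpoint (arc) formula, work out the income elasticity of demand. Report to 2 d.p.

ΔQ = 360.9 − 260.7 = 100.2; midpoint Q̄ = (260.7 + 360.9)/2 = 310.8.
ΔI = 88770 − 75300 = 13470; midpoint Ī = (75300 + 88770)/2 = 82035.
η = (ΔQ/Q̄) ÷ (ΔI/Ī) = (100.2/310.8) ÷ (13470/82035) = 1.96.

1.96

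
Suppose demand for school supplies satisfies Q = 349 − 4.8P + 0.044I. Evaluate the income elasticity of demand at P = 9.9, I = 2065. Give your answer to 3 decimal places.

0.232

At P = 9.9, I = 2065: Q = 392.340.
Holding P constant, ∂Q/∂I = 0.044.
η_I = (∂Q/∂I)·(I/Q) = 0.044 × (2065/392.340) = 0.232.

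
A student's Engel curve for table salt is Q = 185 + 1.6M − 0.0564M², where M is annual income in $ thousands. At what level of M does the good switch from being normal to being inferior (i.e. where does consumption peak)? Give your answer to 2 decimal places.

14.18

dQ/dM = 1.6 − 0.1128M.
The good is inferior where dQ/dM < 0. Setting dQ/dM = 0 gives M = 1.6 / 0.1128 = 14.18.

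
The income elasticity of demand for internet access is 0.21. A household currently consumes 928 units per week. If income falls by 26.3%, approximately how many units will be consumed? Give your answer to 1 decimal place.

876.7

%ΔQ ≈ η × %ΔI = 0.21 × (-26.3%) = -5.523%.
New Q ≈ 928 × (1 − 0.05523) = 876.7.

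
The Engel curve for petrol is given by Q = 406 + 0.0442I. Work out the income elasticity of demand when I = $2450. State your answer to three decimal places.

At I = 2450: Q = 514.290.
dQ/dI = 0.0442.
η = (dQ/dI)·(I/Q) = 0.0442 × (2450/514.290) = 0.211.

0.211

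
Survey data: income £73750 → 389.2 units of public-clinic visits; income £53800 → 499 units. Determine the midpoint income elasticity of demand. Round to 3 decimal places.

-0.790

ΔQ = 499 − 389.2 = 109.8; midpoint Q̄ = (389.2 + 499)/2 = 444.1.
ΔI = 53800 − 73750 = -19950; midpoint Ī = (73750 + 53800)/2 = 63775.
η = (ΔQ/Q̄) ÷ (ΔI/Ī) = (109.8/444.1) ÷ (-19950/63775) = -0.790.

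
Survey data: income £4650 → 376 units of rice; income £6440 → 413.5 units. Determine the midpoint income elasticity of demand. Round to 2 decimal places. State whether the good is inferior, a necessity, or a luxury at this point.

0.29 (necessity)

ΔQ = 413.5 − 376 = 37.5; midpoint Q̄ = (376 + 413.5)/2 = 394.75.
ΔI = 6440 − 4650 = 1790; midpoint Ī = (4650 + 6440)/2 = 5545.
η = (ΔQ/Q̄) ÷ (ΔI/Ī) = (37.5/394.75) ÷ (1790/5545) = 0.29.
0 < η < 1 ⇒ necessity.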